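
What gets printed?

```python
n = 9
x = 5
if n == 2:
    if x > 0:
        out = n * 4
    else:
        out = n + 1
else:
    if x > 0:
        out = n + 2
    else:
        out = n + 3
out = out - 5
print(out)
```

n=9, x=5
n == 2 is False; x > 0 is True
→ out = n + 2 = 11
out = 11-5 = 6

6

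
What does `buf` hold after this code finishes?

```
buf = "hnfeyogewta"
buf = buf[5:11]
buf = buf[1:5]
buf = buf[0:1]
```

'g'

slice [5:11] → 'ogewta'
slice [1:5] → 'gewt'
slice [0:1] → 'g'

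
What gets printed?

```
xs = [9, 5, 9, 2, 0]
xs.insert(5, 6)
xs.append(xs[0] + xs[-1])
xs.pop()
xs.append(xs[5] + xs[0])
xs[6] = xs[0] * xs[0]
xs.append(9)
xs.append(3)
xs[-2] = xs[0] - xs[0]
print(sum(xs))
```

insert 6 at 5 → [9, 5, 9, 2, 0, 6]
append xs[0]+xs[-1] = 9+6 = 15 → [9, 5, 9, 2, 0, 6, 15]
pop() removes 15 → [9, 5, 9, 2, 0, 6]
append xs[5]+xs[0] = 6+9 = 15 → [9, 5, 9, 2, 0, 6, 15]
xs[6] = xs[0]*xs[0] = 9*9 = 81 → [9, 5, 9, 2, 0, 6, 81]
append 9 → [9, 5, 9, 2, 0, 6, 81, 9]
append 3 → [9, 5, 9, 2, 0, 6, 81, 9, 3]
xs[-2] = xs[0]-xs[0] = 9-9 = 0 → [9, 5, 9, 2, 0, 6, 81, 0, 3]
sum = 115

115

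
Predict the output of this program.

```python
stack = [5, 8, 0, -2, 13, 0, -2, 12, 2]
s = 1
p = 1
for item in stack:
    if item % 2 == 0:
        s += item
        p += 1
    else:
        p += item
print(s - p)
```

item=5: not even; p=6
item=8: even, s = 1+8 = 9; p=7
item=0: even, s = 9+0 = 9; p=8
item=-2: even, s = 9+(-2) = 7; p=9
item=13: not even; p=22
item=0: even, s = 7+0 = 7; p=23
item=-2: even, s = 7+(-2) = 5; p=24
item=12: even, s = 5+12 = 17; p=25
item=2: even, s = 17+2 = 19; p=26
s-p = 19-26 = -7

-7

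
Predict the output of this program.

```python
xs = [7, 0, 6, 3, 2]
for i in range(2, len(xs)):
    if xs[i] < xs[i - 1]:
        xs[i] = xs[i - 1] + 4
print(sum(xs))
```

i=2: 6>=0, unchanged → [7, 0, 6, 3, 2]
i=3: 3<6, xs[3] = 6+4 = 10 → [7, 0, 6, 10, 2]
i=4: 2<10, xs[4] = 10+4 = 14 → [7, 0, 6, 10, 14]
sum = 37

37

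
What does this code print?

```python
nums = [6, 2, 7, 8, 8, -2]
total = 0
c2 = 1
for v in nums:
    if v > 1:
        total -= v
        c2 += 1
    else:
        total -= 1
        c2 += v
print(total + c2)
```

v=6: >1, total = 0-6 = -6; c2=2
v=2: >1, total = (-6)-2 = -8; c2=3
v=7: >1, total = (-8)-7 = -15; c2=4
v=8: >1, total = (-15)-8 = -23; c2=5
v=8: >1, total = (-23)-8 = -31; c2=6
v=-2: not >1, total = (-31)-1 = -32; c2=4
total+c2 = (-32)+4 = -28

-28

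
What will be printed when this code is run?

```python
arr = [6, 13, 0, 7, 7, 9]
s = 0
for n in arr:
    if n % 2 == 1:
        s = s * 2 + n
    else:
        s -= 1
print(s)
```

n=6: not odd, s = 0-1 = -1
n=13: odd, s = (-1)*2+13 = 11
n=0: not odd, s = 11-1 = 10
n=7: odd, s = 10*2+7 = 27
n=7: odd, s = 27*2+7 = 61
n=9: odd, s = 61*2+9 = 131

131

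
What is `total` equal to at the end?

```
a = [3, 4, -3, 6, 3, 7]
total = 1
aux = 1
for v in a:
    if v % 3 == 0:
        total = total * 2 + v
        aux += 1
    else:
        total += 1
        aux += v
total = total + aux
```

68

v=3: %3==0, total = 1*2+3 = 5; aux=2
v=4: not %3==0, total = 5+1 = 6; aux=6
v=-3: %3==0, total = 6*2+(-3) = 9; aux=7
v=6: %3==0, total = 9*2+6 = 24; aux=8
v=3: %3==0, total = 24*2+3 = 51; aux=9
v=7: not %3==0, total = 51+1 = 52; aux=16
total+aux = 52+16 = 68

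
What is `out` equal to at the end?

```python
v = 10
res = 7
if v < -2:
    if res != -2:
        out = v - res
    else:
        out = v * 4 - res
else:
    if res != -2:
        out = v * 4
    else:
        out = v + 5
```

40

v=10, res=7
v < -2 is False; res != -2 is True
→ out = v * 4 = 40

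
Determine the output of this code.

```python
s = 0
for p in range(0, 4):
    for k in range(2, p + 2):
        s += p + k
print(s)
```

30

p=1,k=2: s = 0+3 = 3
p=2,k=2: s = 3+4 = 7
p=2,k=3: s = 7+5 = 12
p=3,k=2: s = 12+5 = 17
p=3,k=3: s = 17+6 = 23
p=3,k=4: s = 23+7 = 30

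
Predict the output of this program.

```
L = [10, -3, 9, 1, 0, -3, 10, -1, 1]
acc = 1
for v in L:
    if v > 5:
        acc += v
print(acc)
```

v=10: >5, acc = 1+10 = 11
v=-3: not >5
v=9: >5, acc = 11+9 = 20
v=1: not >5
v=0: not >5
v=-3: not >5
v=10: >5, acc = 20+10 = 30
v=-1: not >5
v=1: not >5

30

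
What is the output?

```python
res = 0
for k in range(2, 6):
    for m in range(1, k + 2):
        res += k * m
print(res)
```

207

k=2,m=1: res = 0+2 = 2
k=2,m=2: res = 2+4 = 6
k=2,m=3: res = 6+6 = 12
k=3,m=1: res = 12+3 = 15
k=3,m=2: res = 15+6 = 21
k=3,m=3: res = 21+9 = 30
k=3,m=4: res = 30+12 = 42
k=4,m=1: res = 42+4 = 46
k=4,m=2: res = 46+8 = 54
k=4,m=3: res = 54+12 = 66
k=4,m=4: res = 66+16 = 82
k=4,m=5: res = 82+20 = 102
k=5,m=1: res = 102+5 = 107
k=5,m=2: res = 107+10 = 117
k=5,m=3: res = 117+15 = 132
k=5,m=4: res = 132+20 = 152
k=5,m=5: res = 152+25 = 177
k=5,m=6: res = 177+30 = 207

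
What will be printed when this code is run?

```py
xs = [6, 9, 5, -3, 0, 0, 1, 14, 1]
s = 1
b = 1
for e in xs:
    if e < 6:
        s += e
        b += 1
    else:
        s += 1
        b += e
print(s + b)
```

44

e=6: not <6, s = 1+1 = 2; b=7
e=9: not <6, s = 2+1 = 3; b=16
e=5: <6, s = 3+5 = 8; b=17
e=-3: <6, s = 8+(-3) = 5; b=18
e=0: <6, s = 5+0 = 5; b=19
e=0: <6, s = 5+0 = 5; b=20
e=1: <6, s = 5+1 = 6; b=21
e=14: not <6, s = 6+1 = 7; b=35
e=1: <6, s = 7+1 = 8; b=36
s+b = 8+36 = 44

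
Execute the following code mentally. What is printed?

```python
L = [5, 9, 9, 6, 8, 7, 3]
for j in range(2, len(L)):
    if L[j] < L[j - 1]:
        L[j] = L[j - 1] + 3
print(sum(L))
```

j=2: 9>=9, unchanged → [5, 9, 9, 6, 8, 7, 3]
j=3: 6<9, L[3] = 9+3 = 12 → [5, 9, 9, 12, 8, 7, 3]
j=4: 8<12, L[4] = 12+3 = 15 → [5, 9, 9, 12, 15, 7, 3]
j=5: 7<15, L[5] = 15+3 = 18 → [5, 9, 9, 12, 15, 18, 3]
j=6: 3<18, L[6] = 18+3 = 21 → [5, 9, 9, 12, 15, 18, 21]
sum = 89

89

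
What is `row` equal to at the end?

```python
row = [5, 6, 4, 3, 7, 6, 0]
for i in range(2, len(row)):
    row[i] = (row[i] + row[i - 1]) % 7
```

i=2: row[2] = (4+6)%7 = 3 → [5, 6, 3, 3, 7, 6, 0]
i=3: row[3] = (3+3)%7 = 6 → [5, 6, 3, 6, 7, 6, 0]
i=4: row[4] = (7+6)%7 = 6 → [5, 6, 3, 6, 6, 6, 0]
i=5: row[5] = (6+6)%7 = 5 → [5, 6, 3, 6, 6, 5, 0]
i=6: row[6] = (0+5)%7 = 5 → [5, 6, 3, 6, 6, 5, 5]

[5, 6, 3, 6, 6, 5, 5]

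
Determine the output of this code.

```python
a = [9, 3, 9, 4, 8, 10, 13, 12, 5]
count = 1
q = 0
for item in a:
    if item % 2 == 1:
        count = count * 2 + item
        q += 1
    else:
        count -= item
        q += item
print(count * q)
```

item=9: odd, count = 1*2+9 = 11; q=1
item=3: odd, count = 11*2+3 = 25; q=2
item=9: odd, count = 25*2+9 = 59; q=3
item=4: not odd, count = 59-4 = 55; q=7
item=8: not odd, count = 55-8 = 47; q=15
item=10: not odd, count = 47-10 = 37; q=25
item=13: odd, count = 37*2+13 = 87; q=26
item=12: not odd, count = 87-12 = 75; q=38
item=5: odd, count = 75*2+5 = 155; q=39
count*q = 155*39 = 6045

6045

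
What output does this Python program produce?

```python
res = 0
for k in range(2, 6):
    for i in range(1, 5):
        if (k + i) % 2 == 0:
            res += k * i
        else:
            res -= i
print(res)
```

48

k=2,i=1: odd sum, res = 0-1 = -1
k=2,i=2: even sum, res = (-1)+4 = 3
k=2,i=3: odd sum, res = 3-3 = 0
k=2,i=4: even sum, res = 0+8 = 8
k=3,i=1: even sum, res = 8+3 = 11
k=3,i=2: odd sum, res = 11-2 = 9
k=3,i=3: even sum, res = 9+9 = 18
k=3,i=4: odd sum, res = 18-4 = 14
k=4,i=1: odd sum, res = 14-1 = 13
k=4,i=2: even sum, res = 13+8 = 21
k=4,i=3: odd sum, res = 21-3 = 18
k=4,i=4: even sum, res = 18+16 = 34
k=5,i=1: even sum, res = 34+5 = 39
k=5,i=2: odd sum, res = 39-2 = 37
k=5,i=3: even sum, res = 37+15 = 52
k=5,i=4: odd sum, res = 52-4 = 48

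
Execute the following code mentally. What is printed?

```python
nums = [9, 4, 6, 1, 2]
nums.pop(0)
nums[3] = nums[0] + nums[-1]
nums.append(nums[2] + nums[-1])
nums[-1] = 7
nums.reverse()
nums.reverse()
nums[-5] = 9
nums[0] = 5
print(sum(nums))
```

pop(0) removes 9 → [4, 6, 1, 2]
nums[3] = nums[0]+nums[-1] = 4+2 = 6 → [4, 6, 1, 6]
append nums[2]+nums[-1] = 1+6 = 7 → [4, 6, 1, 6, 7]
nums[-1] = 7 → [4, 6, 1, 6, 7]
reverse → [7, 6, 1, 6, 4]
reverse → [4, 6, 1, 6, 7]
nums[-5] = 9 → [9, 6, 1, 6, 7]
nums[0] = 5 → [5, 6, 1, 6, 7]
sum = 25

25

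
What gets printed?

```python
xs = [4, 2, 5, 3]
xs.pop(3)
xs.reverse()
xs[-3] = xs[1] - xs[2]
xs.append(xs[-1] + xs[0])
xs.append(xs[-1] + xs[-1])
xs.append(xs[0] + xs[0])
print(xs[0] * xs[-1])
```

pop(3) removes 3 → [4, 2, 5]
reverse → [5, 2, 4]
xs[-3] = xs[1]-xs[2] = 2-4 = -2 → [-2, 2, 4]
append xs[-1]+xs[0] = 4+(-2) = 2 → [-2, 2, 4, 2]
append xs[-1]+xs[-1] = 2+2 = 4 → [-2, 2, 4, 2, 4]
append xs[0]+xs[0] = (-2)+(-2) = -4 → [-2, 2, 4, 2, 4, -4]
xs[0]*xs[-1] = (-2)*(-4) = 8

8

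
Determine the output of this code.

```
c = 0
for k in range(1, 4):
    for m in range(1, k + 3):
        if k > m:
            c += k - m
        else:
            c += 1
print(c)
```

k=1,m=1: not 1>1, c = 0+1 = 1
k=1,m=2: not 1>2, c = 1+1 = 2
k=1,m=3: not 1>3, c = 2+1 = 3
k=2,m=1: 2>1, c = 3+1 = 4
k=2,m=2: not 2>2, c = 4+1 = 5
k=2,m=3: not 2>3, c = 5+1 = 6
k=2,m=4: not 2>4, c = 6+1 = 7
k=3,m=1: 3>1, c = 7+2 = 9
k=3,m=2: 3>2, c = 9+1 = 10
k=3,m=3: not 3>3, c = 10+1 = 11
k=3,m=4: not 3>4, c = 11+1 = 12
k=3,m=5: not 3>5, c = 12+1 = 13

13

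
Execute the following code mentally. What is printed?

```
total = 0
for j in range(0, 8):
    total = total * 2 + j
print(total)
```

247

j=0: total = 0*2+0 = 0
j=1: total = 0*2+1 = 1
j=2: total = 1*2+2 = 4
j=3: total = 4*2+3 = 11
j=4: total = 11*2+4 = 26
j=5: total = 26*2+5 = 57
j=6: total = 57*2+6 = 120
j=7: total = 120*2+7 = 247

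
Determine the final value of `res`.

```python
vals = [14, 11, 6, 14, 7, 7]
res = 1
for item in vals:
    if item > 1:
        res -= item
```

item=14: >1, res = 1-14 = -13
item=11: >1, res = (-13)-11 = -24
item=6: >1, res = (-24)-6 = -30
item=14: >1, res = (-30)-14 = -44
item=7: >1, res = (-44)-7 = -51
item=7: >1, res = (-51)-7 = -58

-58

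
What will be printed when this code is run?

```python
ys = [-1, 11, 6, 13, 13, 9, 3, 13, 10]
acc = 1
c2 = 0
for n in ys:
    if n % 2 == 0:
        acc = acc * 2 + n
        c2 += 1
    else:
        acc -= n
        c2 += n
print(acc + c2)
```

-53

n=-1: not even, acc = 1-(-1) = 2; c2=-1
n=11: not even, acc = 2-11 = -9; c2=10
n=6: even, acc = (-9)*2+6 = -12; c2=11
n=13: not even, acc = (-12)-13 = -25; c2=24
n=13: not even, acc = (-25)-13 = -38; c2=37
n=9: not even, acc = (-38)-9 = -47; c2=46
n=3: not even, acc = (-47)-3 = -50; c2=49
n=13: not even, acc = (-50)-13 = -63; c2=62
n=10: even, acc = (-63)*2+10 = -116; c2=63
acc+c2 = (-116)+63 = -53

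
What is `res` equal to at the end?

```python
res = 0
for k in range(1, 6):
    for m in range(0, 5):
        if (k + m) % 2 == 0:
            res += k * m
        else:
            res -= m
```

46

k=1,m=0: odd sum, res = 0-0 = 0
k=1,m=1: even sum, res = 0+1 = 1
k=1,m=2: odd sum, res = 1-2 = -1
k=1,m=3: even sum, res = (-1)+3 = 2
k=1,m=4: odd sum, res = 2-4 = -2
k=2,m=0: even sum, res = (-2)+0 = -2
k=2,m=1: odd sum, res = (-2)-1 = -3
k=2,m=2: even sum, res = (-3)+4 = 1
k=2,m=3: odd sum, res = 1-3 = -2
k=2,m=4: even sum, res = (-2)+8 = 6
k=3,m=0: odd sum, res = 6-0 = 6
k=3,m=1: even sum, res = 6+3 = 9
k=3,m=2: odd sum, res = 9-2 = 7
k=3,m=3: even sum, res = 7+9 = 16
k=3,m=4: odd sum, res = 16-4 = 12
k=4,m=0: even sum, res = 12+0 = 12
k=4,m=1: odd sum, res = 12-1 = 11
k=4,m=2: even sum, res = 11+8 = 19
k=4,m=3: odd sum, res = 19-3 = 16
k=4,m=4: even sum, res = 16+16 = 32
k=5,m=0: odd sum, res = 32-0 = 32
k=5,m=1: even sum, res = 32+5 = 37
k=5,m=2: odd sum, res = 37-2 = 35
k=5,m=3: even sum, res = 35+15 = 50
k=5,m=4: odd sum, res = 50-4 = 46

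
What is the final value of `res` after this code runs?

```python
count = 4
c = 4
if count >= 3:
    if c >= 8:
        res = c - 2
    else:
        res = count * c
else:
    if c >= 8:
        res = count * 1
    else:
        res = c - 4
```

count=4, c=4
count >= 3 is True; c >= 8 is False
→ res = count * c = 16

16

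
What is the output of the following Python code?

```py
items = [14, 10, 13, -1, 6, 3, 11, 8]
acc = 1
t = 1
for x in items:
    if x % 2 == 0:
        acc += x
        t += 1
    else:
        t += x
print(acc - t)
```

8

x=14: even, acc = 1+14 = 15; t=2
x=10: even, acc = 15+10 = 25; t=3
x=13: not even; t=16
x=-1: not even; t=15
x=6: even, acc = 25+6 = 31; t=16
x=3: not even; t=19
x=11: not even; t=30
x=8: even, acc = 31+8 = 39; t=31
acc-t = 39-31 = 8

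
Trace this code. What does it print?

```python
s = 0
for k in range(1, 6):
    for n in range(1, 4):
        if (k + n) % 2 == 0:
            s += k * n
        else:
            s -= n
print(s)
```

34

k=1,n=1: even sum, s = 0+1 = 1
k=1,n=2: odd sum, s = 1-2 = -1
k=1,n=3: even sum, s = (-1)+3 = 2
k=2,n=1: odd sum, s = 2-1 = 1
k=2,n=2: even sum, s = 1+4 = 5
k=2,n=3: odd sum, s = 5-3 = 2
k=3,n=1: even sum, s = 2+3 = 5
k=3,n=2: odd sum, s = 5-2 = 3
k=3,n=3: even sum, s = 3+9 = 12
k=4,n=1: odd sum, s = 12-1 = 11
k=4,n=2: even sum, s = 11+8 = 19
k=4,n=3: odd sum, s = 19-3 = 16
k=5,n=1: even sum, s = 16+5 = 21
k=5,n=2: odd sum, s = 21-2 = 19
k=5,n=3: even sum, s = 19+15 = 34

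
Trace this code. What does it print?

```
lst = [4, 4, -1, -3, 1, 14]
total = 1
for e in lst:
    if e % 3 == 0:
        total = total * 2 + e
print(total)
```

-1

e=4: not %3==0
e=4: not %3==0
e=-1: not %3==0
e=-3: %3==0, total = 1*2+(-3) = -1
e=1: not %3==0
e=14: not %3==0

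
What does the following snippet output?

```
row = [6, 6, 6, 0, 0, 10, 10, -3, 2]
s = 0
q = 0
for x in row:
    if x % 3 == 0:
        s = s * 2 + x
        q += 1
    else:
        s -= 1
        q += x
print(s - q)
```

300

x=6: %3==0, s = 0*2+6 = 6; q=1
x=6: %3==0, s = 6*2+6 = 18; q=2
x=6: %3==0, s = 18*2+6 = 42; q=3
x=0: %3==0, s = 42*2+0 = 84; q=4
x=0: %3==0, s = 84*2+0 = 168; q=5
x=10: not %3==0, s = 168-1 = 167; q=15
x=10: not %3==0, s = 167-1 = 166; q=25
x=-3: %3==0, s = 166*2+(-3) = 329; q=26
x=2: not %3==0, s = 329-1 = 328; q=28
s-q = 328-28 = 300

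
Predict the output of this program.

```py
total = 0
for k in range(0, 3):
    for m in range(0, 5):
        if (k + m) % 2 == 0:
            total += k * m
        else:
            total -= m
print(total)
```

k=0,m=0: even sum, total = 0+0 = 0
k=0,m=1: odd sum, total = 0-1 = -1
k=0,m=2: even sum, total = (-1)+0 = -1
k=0,m=3: odd sum, total = (-1)-3 = -4
k=0,m=4: even sum, total = (-4)+0 = -4
k=1,m=0: odd sum, total = (-4)-0 = -4
k=1,m=1: even sum, total = (-4)+1 = -3
k=1,m=2: odd sum, total = (-3)-2 = -5
k=1,m=3: even sum, total = (-5)+3 = -2
k=1,m=4: odd sum, total = (-2)-4 = -6
k=2,m=0: even sum, total = (-6)+0 = -6
k=2,m=1: odd sum, total = (-6)-1 = -7
k=2,m=2: even sum, total = (-7)+4 = -3
k=2,m=3: odd sum, total = (-3)-3 = -6
k=2,m=4: even sum, total = (-6)+8 = 2

2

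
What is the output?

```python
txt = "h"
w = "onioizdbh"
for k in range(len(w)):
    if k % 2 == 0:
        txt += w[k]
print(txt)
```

hoiidh

k=0: add 'o' → 'ho'
k=1: skip
k=2: add 'i' → 'hoi'
k=3: skip
k=4: add 'i' → 'hoii'
k=5: skip
k=6: add 'd' → 'hoiid'
k=7: skip
k=8: add 'h' → 'hoiidh'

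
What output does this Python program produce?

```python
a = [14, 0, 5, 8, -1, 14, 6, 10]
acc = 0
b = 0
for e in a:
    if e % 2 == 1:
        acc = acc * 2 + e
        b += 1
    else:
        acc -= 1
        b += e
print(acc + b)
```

e=14: not odd, acc = 0-1 = -1; b=14
e=0: not odd, acc = (-1)-1 = -2; b=14
e=5: odd, acc = (-2)*2+5 = 1; b=15
e=8: not odd, acc = 1-1 = 0; b=23
e=-1: odd, acc = 0*2+(-1) = -1; b=24
e=14: not odd, acc = (-1)-1 = -2; b=38
e=6: not odd, acc = (-2)-1 = -3; b=44
e=10: not odd, acc = (-3)-1 = -4; b=54
acc+b = (-4)+54 = 50

50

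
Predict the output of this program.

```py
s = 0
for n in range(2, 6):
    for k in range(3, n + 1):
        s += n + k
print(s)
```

48

n=3,k=3: s = 0+6 = 6
n=4,k=3: s = 6+7 = 13
n=4,k=4: s = 13+8 = 21
n=5,k=3: s = 21+8 = 29
n=5,k=4: s = 29+9 = 38
n=5,k=5: s = 38+10 = 48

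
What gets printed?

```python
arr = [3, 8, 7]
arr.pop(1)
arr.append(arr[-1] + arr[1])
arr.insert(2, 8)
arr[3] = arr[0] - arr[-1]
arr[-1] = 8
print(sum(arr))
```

pop(1) removes 8 → [3, 7]
append arr[-1]+arr[1] = 7+7 = 14 → [3, 7, 14]
insert 8 at 2 → [3, 7, 8, 14]
arr[3] = arr[0]-arr[-1] = 3-14 = -11 → [3, 7, 8, -11]
arr[-1] = 8 → [3, 7, 8, 8]
sum = 26

26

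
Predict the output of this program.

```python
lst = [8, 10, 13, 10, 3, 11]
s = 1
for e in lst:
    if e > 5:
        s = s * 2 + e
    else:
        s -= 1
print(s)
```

321

e=8: >5, s = 1*2+8 = 10
e=10: >5, s = 10*2+10 = 30
e=13: >5, s = 30*2+13 = 73
e=10: >5, s = 73*2+10 = 156
e=3: not >5, s = 156-1 = 155
e=11: >5, s = 155*2+11 = 321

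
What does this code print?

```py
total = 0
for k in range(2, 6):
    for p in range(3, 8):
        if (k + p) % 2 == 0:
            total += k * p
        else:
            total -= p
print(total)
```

k=2,p=3: odd sum, total = 0-3 = -3
k=2,p=4: even sum, total = (-3)+8 = 5
k=2,p=5: odd sum, total = 5-5 = 0
k=2,p=6: even sum, total = 0+12 = 12
k=2,p=7: odd sum, total = 12-7 = 5
k=3,p=3: even sum, total = 5+9 = 14
k=3,p=4: odd sum, total = 14-4 = 10
k=3,p=5: even sum, total = 10+15 = 25
k=3,p=6: odd sum, total = 25-6 = 19
k=3,p=7: even sum, total = 19+21 = 40
k=4,p=3: odd sum, total = 40-3 = 37
k=4,p=4: even sum, total = 37+16 = 53
k=4,p=5: odd sum, total = 53-5 = 48
k=4,p=6: even sum, total = 48+24 = 72
k=4,p=7: odd sum, total = 72-7 = 65
k=5,p=3: even sum, total = 65+15 = 80
k=5,p=4: odd sum, total = 80-4 = 76
k=5,p=5: even sum, total = 76+25 = 101
k=5,p=6: odd sum, total = 101-6 = 95
k=5,p=7: even sum, total = 95+35 = 130

130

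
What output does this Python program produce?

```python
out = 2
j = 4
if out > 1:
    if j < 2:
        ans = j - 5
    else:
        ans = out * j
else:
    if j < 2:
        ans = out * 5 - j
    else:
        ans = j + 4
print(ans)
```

out=2, j=4
out > 1 is True; j < 2 is False
→ ans = out * j = 8

8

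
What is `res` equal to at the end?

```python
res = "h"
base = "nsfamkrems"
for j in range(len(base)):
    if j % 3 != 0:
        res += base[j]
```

j=0: skip
j=1: add 's' → 'hs'
j=2: add 'f' → 'hsf'
j=3: skip
j=4: add 'm' → 'hsfm'
j=5: add 'k' → 'hsfmk'
j=6: skip
j=7: add 'e' → 'hsfmke'
j=8: add 'm' → 'hsfmkem'
j=9: skip

'hsfmkem'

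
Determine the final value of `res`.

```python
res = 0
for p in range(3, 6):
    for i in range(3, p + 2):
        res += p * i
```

159

p=3,i=3: res = 0+9 = 9
p=3,i=4: res = 9+12 = 21
p=4,i=3: res = 21+12 = 33
p=4,i=4: res = 33+16 = 49
p=4,i=5: res = 49+20 = 69
p=5,i=3: res = 69+15 = 84
p=5,i=4: res = 84+20 = 104
p=5,i=5: res = 104+25 = 129
p=5,i=6: res = 129+30 = 159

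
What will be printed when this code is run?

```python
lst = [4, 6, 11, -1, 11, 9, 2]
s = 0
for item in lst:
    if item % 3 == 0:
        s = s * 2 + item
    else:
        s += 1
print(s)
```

32

item=4: not %3==0, s = 0+1 = 1
item=6: %3==0, s = 1*2+6 = 8
item=11: not %3==0, s = 8+1 = 9
item=-1: not %3==0, s = 9+1 = 10
item=11: not %3==0, s = 10+1 = 11
item=9: %3==0, s = 11*2+9 = 31
item=2: not %3==0, s = 31+1 = 32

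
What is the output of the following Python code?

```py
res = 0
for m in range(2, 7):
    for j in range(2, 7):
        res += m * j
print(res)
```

m=2,j=2: res = 0+4 = 4
m=2,j=3: res = 4+6 = 10
m=2,j=4: res = 10+8 = 18
m=2,j=5: res = 18+10 = 28
m=2,j=6: res = 28+12 = 40
m=3,j=2: res = 40+6 = 46
m=3,j=3: res = 46+9 = 55
m=3,j=4: res = 55+12 = 67
m=3,j=5: res = 67+15 = 82
m=3,j=6: res = 82+18 = 100
m=4,j=2: res = 100+8 = 108
m=4,j=3: res = 108+12 = 120
m=4,j=4: res = 120+16 = 136
m=4,j=5: res = 136+20 = 156
m=4,j=6: res = 156+24 = 180
m=5,j=2: res = 180+10 = 190
m=5,j=3: res = 190+15 = 205
m=5,j=4: res = 205+20 = 225
m=5,j=5: res = 225+25 = 250
m=5,j=6: res = 250+30 = 280
m=6,j=2: res = 280+12 = 292
m=6,j=3: res = 292+18 = 310
m=6,j=4: res = 310+24 = 334
m=6,j=5: res = 334+30 = 364
m=6,j=6: res = 364+36 = 400

400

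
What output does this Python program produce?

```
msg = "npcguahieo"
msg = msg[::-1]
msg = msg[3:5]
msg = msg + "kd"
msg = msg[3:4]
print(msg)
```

d

reverse → 'oeihaugcpn'
slice [3:5] → 'ha'
+ 'kd' → 'hakd'
slice [3:4] → 'd'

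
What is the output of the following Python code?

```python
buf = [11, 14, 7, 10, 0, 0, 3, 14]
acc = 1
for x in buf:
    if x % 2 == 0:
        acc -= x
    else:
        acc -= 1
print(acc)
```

-40

x=11: not even, acc = 1-1 = 0
x=14: even, acc = 0-14 = -14
x=7: not even, acc = (-14)-1 = -15
x=10: even, acc = (-15)-10 = -25
x=0: even, acc = (-25)-0 = -25
x=0: even, acc = (-25)-0 = -25
x=3: not even, acc = (-25)-1 = -26
x=14: even, acc = (-26)-14 = -40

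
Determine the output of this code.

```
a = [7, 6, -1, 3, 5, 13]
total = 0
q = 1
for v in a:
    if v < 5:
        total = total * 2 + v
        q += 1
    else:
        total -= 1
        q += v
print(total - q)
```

-43

v=7: not <5, total = 0-1 = -1; q=8
v=6: not <5, total = (-1)-1 = -2; q=14
v=-1: <5, total = (-2)*2+(-1) = -5; q=15
v=3: <5, total = (-5)*2+3 = -7; q=16
v=5: not <5, total = (-7)-1 = -8; q=21
v=13: not <5, total = (-8)-1 = -9; q=34
total-q = (-9)-34 = -43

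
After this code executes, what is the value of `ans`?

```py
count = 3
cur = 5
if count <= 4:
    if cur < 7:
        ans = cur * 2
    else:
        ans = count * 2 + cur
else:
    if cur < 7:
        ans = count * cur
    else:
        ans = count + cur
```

10

count=3, cur=5
count <= 4 is True; cur < 7 is True
→ ans = cur * 2 = 10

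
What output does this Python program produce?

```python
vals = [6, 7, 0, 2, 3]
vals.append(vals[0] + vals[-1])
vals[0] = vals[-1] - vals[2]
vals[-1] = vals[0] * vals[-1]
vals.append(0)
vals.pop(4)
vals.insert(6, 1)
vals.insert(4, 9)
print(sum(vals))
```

109

append vals[0]+vals[-1] = 6+3 = 9 → [6, 7, 0, 2, 3, 9]
vals[0] = vals[-1]-vals[2] = 9-0 = 9 → [9, 7, 0, 2, 3, 9]
vals[-1] = vals[0]*vals[-1] = 9*9 = 81 → [9, 7, 0, 2, 3, 81]
append 0 → [9, 7, 0, 2, 3, 81, 0]
pop(4) removes 3 → [9, 7, 0, 2, 81, 0]
insert 1 at 6 → [9, 7, 0, 2, 81, 0, 1]
insert 9 at 4 → [9, 7, 0, 2, 9, 81, 0, 1]
sum = 109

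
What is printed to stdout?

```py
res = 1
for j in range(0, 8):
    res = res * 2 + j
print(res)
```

j=0: res = 1*2+0 = 2
j=1: res = 2*2+1 = 5
j=2: res = 5*2+2 = 12
j=3: res = 12*2+3 = 27
j=4: res = 27*2+4 = 58
j=5: res = 58*2+5 = 121
j=6: res = 121*2+6 = 248
j=7: res = 248*2+7 = 503

503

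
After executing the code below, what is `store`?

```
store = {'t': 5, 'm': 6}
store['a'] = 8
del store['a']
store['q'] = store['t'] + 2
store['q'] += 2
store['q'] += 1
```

{'t': 5, 'm': 6, 'q': 10}

store['a'] = 8 → {'t': 5, 'm': 6, 'a': 8}
del 'a' → {'t': 5, 'm': 6}
store['q'] = store['t']+2 = 7 → {'t': 5, 'm': 6, 'q': 7}
store['q'] = 7+2 = 9 → {'t': 5, 'm': 6, 'q': 9}
store['q'] = 9+1 = 10 → {'t': 5, 'm': 6, 'q': 10}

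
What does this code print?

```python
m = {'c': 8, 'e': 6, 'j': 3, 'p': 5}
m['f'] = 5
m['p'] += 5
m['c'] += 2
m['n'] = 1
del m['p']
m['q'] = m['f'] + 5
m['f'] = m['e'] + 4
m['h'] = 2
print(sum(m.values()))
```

42

m['f'] = 5 → {'c': 8, 'e': 6, 'j': 3, 'p': 5, 'f': 5}
m['p'] = 5+5 = 10 → {'c': 8, 'e': 6, 'j': 3, 'p': 10, 'f': 5}
m['c'] = 8+2 = 10 → {'c': 10, 'e': 6, 'j': 3, 'p': 10, 'f': 5}
m['n'] = 1 → {'c': 10, 'e': 6, 'j': 3, 'p': 10, 'f': 5, 'n': 1}
del 'p' → {'c': 10, 'e': 6, 'j': 3, 'f': 5, 'n': 1}
m['q'] = m['f']+5 = 10 → {'c': 10, 'e': 6, 'j': 3, 'f': 5, 'n': 1, 'q': 10}
m['f'] = m['e']+4 = 10 → {'c': 10, 'e': 6, 'j': 3, 'f': 10, 'n': 1, 'q': 10}
m['h'] = 2 → {'c': 10, 'e': 6, 'j': 3, 'f': 10, 'n': 1, 'q': 10, 'h': 2}
sum of values = 42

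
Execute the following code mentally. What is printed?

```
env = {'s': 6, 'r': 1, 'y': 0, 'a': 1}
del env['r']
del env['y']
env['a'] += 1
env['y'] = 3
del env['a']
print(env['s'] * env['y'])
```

18

del 'r' → {'s': 6, 'y': 0, 'a': 1}
del 'y' → {'s': 6, 'a': 1}
env['a'] = 1+1 = 2 → {'s': 6, 'a': 2}
env['y'] = 3 → {'s': 6, 'a': 2, 'y': 3}
del 'a' → {'s': 6, 'y': 3}
env['s']*env['y'] = 6*3 = 18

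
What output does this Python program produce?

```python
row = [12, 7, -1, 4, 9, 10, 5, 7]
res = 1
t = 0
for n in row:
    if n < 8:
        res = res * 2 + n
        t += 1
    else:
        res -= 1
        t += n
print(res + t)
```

n=12: not <8, res = 1-1 = 0; t=12
n=7: <8, res = 0*2+7 = 7; t=13
n=-1: <8, res = 7*2+(-1) = 13; t=14
n=4: <8, res = 13*2+4 = 30; t=15
n=9: not <8, res = 30-1 = 29; t=24
n=10: not <8, res = 29-1 = 28; t=34
n=5: <8, res = 28*2+5 = 61; t=35
n=7: <8, res = 61*2+7 = 129; t=36
res+t = 129+36 = 165

165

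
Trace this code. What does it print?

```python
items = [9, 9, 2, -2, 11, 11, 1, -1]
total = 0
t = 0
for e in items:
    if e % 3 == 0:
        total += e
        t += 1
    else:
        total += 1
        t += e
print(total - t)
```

0

e=9: %3==0, total = 0+9 = 9; t=1
e=9: %3==0, total = 9+9 = 18; t=2
e=2: not %3==0, total = 18+1 = 19; t=4
e=-2: not %3==0, total = 19+1 = 20; t=2
e=11: not %3==0, total = 20+1 = 21; t=13
e=11: not %3==0, total = 21+1 = 22; t=24
e=1: not %3==0, total = 22+1 = 23; t=25
e=-1: not %3==0, total = 23+1 = 24; t=24
total-t = 24-24 = 0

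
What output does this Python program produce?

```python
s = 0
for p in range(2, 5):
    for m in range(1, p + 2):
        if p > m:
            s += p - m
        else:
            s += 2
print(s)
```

p=2,m=1: 2>1, s = 0+1 = 1
p=2,m=2: not 2>2, s = 1+2 = 3
p=2,m=3: not 2>3, s = 3+2 = 5
p=3,m=1: 3>1, s = 5+2 = 7
p=3,m=2: 3>2, s = 7+1 = 8
p=3,m=3: not 3>3, s = 8+2 = 10
p=3,m=4: not 3>4, s = 10+2 = 12
p=4,m=1: 4>1, s = 12+3 = 15
p=4,m=2: 4>2, s = 15+2 = 17
p=4,m=3: 4>3, s = 17+1 = 18
p=4,m=4: not 4>4, s = 18+2 = 20
p=4,m=5: not 4>5, s = 20+2 = 22

22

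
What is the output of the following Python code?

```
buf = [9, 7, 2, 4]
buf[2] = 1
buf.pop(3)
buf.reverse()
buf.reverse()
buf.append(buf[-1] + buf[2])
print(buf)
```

[9, 7, 1, 2]

buf[2] = 1 → [9, 7, 1, 4]
pop(3) removes 4 → [9, 7, 1]
reverse → [1, 7, 9]
reverse → [9, 7, 1]
append buf[-1]+buf[2] = 1+1 = 2 → [9, 7, 1, 2]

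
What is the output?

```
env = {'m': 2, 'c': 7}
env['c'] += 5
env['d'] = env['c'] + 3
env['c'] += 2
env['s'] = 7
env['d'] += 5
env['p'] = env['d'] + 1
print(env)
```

{'m': 2, 'c': 14, 'd': 20, 's': 7, 'p': 21}

env['c'] = 7+5 = 12 → {'m': 2, 'c': 12}
env['d'] = env['c']+3 = 15 → {'m': 2, 'c': 12, 'd': 15}
env['c'] = 12+2 = 14 → {'m': 2, 'c': 14, 'd': 15}
env['s'] = 7 → {'m': 2, 'c': 14, 'd': 15, 's': 7}
env['d'] = 15+5 = 20 → {'m': 2, 'c': 14, 'd': 20, 's': 7}
env['p'] = env['d']+1 = 21 → {'m': 2, 'c': 14, 'd': 20, 's': 7, 'p': 21}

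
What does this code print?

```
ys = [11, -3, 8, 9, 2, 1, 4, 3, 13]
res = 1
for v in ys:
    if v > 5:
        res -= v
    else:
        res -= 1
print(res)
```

-45

v=11: >5, res = 1-11 = -10
v=-3: not >5, res = (-10)-1 = -11
v=8: >5, res = (-11)-8 = -19
v=9: >5, res = (-19)-9 = -28
v=2: not >5, res = (-28)-1 = -29
v=1: not >5, res = (-29)-1 = -30
v=4: not >5, res = (-30)-1 = -31
v=3: not >5, res = (-31)-1 = -32
v=13: >5, res = (-32)-13 = -45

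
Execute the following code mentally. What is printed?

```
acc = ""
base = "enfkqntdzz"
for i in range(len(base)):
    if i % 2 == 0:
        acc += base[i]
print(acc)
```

i=0: add 'e' → 'e'
i=1: skip
i=2: add 'f' → 'ef'
i=3: skip
i=4: add 'q' → 'efq'
i=5: skip
i=6: add 't' → 'efqt'
i=7: skip
i=8: add 'z' → 'efqtz'
i=9: skip

efqtz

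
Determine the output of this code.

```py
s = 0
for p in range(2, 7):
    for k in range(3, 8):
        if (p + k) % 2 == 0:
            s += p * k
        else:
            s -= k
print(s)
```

p=2,k=3: odd sum, s = 0-3 = -3
p=2,k=4: even sum, s = (-3)+8 = 5
p=2,k=5: odd sum, s = 5-5 = 0
p=2,k=6: even sum, s = 0+12 = 12
p=2,k=7: odd sum, s = 12-7 = 5
p=3,k=3: even sum, s = 5+9 = 14
p=3,k=4: odd sum, s = 14-4 = 10
p=3,k=5: even sum, s = 10+15 = 25
p=3,k=6: odd sum, s = 25-6 = 19
p=3,k=7: even sum, s = 19+21 = 40
p=4,k=3: odd sum, s = 40-3 = 37
p=4,k=4: even sum, s = 37+16 = 53
p=4,k=5: odd sum, s = 53-5 = 48
p=4,k=6: even sum, s = 48+24 = 72
p=4,k=7: odd sum, s = 72-7 = 65
p=5,k=3: even sum, s = 65+15 = 80
p=5,k=4: odd sum, s = 80-4 = 76
p=5,k=5: even sum, s = 76+25 = 101
p=5,k=6: odd sum, s = 101-6 = 95
p=5,k=7: even sum, s = 95+35 = 130
p=6,k=3: odd sum, s = 130-3 = 127
p=6,k=4: even sum, s = 127+24 = 151
p=6,k=5: odd sum, s = 151-5 = 146
p=6,k=6: even sum, s = 146+36 = 182
p=6,k=7: odd sum, s = 182-7 = 175

175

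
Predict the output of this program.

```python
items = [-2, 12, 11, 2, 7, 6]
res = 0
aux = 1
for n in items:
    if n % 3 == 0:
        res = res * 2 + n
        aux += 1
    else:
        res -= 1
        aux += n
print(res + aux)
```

41

n=-2: not %3==0, res = 0-1 = -1; aux=-1
n=12: %3==0, res = (-1)*2+12 = 10; aux=0
n=11: not %3==0, res = 10-1 = 9; aux=11
n=2: not %3==0, res = 9-1 = 8; aux=13
n=7: not %3==0, res = 8-1 = 7; aux=20
n=6: %3==0, res = 7*2+6 = 20; aux=21
res+aux = 20+21 = 41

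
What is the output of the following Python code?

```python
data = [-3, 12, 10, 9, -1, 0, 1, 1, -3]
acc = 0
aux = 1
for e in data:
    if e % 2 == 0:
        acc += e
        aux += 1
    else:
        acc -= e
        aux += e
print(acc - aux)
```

e=-3: not even, acc = 0-(-3) = 3; aux=-2
e=12: even, acc = 3+12 = 15; aux=-1
e=10: even, acc = 15+10 = 25; aux=0
e=9: not even, acc = 25-9 = 16; aux=9
e=-1: not even, acc = 16-(-1) = 17; aux=8
e=0: even, acc = 17+0 = 17; aux=9
e=1: not even, acc = 17-1 = 16; aux=10
e=1: not even, acc = 16-1 = 15; aux=11
e=-3: not even, acc = 15-(-3) = 18; aux=8
acc-aux = 18-8 = 10

10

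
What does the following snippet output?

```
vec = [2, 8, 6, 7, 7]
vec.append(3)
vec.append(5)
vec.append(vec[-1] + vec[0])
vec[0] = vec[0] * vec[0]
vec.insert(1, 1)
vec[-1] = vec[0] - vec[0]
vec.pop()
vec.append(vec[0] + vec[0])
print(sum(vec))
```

append 3 → [2, 8, 6, 7, 7, 3]
append 5 → [2, 8, 6, 7, 7, 3, 5]
append vec[-1]+vec[0] = 5+2 = 7 → [2, 8, 6, 7, 7, 3, 5, 7]
vec[0] = vec[0]*vec[0] = 2*2 = 4 → [4, 8, 6, 7, 7, 3, 5, 7]
insert 1 at 1 → [4, 1, 8, 6, 7, 7, 3, 5, 7]
vec[-1] = vec[0]-vec[0] = 4-4 = 0 → [4, 1, 8, 6, 7, 7, 3, 5, 0]
pop() removes 0 → [4, 1, 8, 6, 7, 7, 3, 5]
append vec[0]+vec[0] = 4+4 = 8 → [4, 1, 8, 6, 7, 7, 3, 5, 8]
sum = 49

49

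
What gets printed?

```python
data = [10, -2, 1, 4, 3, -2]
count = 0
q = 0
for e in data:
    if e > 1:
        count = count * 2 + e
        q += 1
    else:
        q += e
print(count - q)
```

e=10: >1, count = 0*2+10 = 10; q=1
e=-2: not >1; q=-1
e=1: not >1; q=0
e=4: >1, count = 10*2+4 = 24; q=1
e=3: >1, count = 24*2+3 = 51; q=2
e=-2: not >1; q=0
count-q = 51-0 = 51

51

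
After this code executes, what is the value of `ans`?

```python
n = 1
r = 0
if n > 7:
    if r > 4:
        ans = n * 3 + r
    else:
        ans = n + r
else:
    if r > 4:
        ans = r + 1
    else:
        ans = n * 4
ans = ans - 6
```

-2

n=1, r=0
n > 7 is False; r > 4 is False
→ ans = n * 4 = 4
ans = 4-6 = -2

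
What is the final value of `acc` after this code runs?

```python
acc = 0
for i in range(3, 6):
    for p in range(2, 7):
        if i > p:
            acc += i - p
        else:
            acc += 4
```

i=3,p=2: 3>2, acc = 0+1 = 1
i=3,p=3: not 3>3, acc = 1+4 = 5
i=3,p=4: not 3>4, acc = 5+4 = 9
i=3,p=5: not 3>5, acc = 9+4 = 13
i=3,p=6: not 3>6, acc = 13+4 = 17
i=4,p=2: 4>2, acc = 17+2 = 19
i=4,p=3: 4>3, acc = 19+1 = 20
i=4,p=4: not 4>4, acc = 20+4 = 24
i=4,p=5: not 4>5, acc = 24+4 = 28
i=4,p=6: not 4>6, acc = 28+4 = 32
i=5,p=2: 5>2, acc = 32+3 = 35
i=5,p=3: 5>3, acc = 35+2 = 37
i=5,p=4: 5>4, acc = 37+1 = 38
i=5,p=5: not 5>5, acc = 38+4 = 42
i=5,p=6: not 5>6, acc = 42+4 = 46

46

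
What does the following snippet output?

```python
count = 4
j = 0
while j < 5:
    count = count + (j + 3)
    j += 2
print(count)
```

j=0: count = 4+3 = 7
j=2: count = 7+5 = 12
j=4: count = 12+7 = 19

19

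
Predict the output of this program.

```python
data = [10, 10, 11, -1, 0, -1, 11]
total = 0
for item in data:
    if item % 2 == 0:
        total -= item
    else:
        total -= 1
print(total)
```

-24

item=10: even, total = 0-10 = -10
item=10: even, total = (-10)-10 = -20
item=11: not even, total = (-20)-1 = -21
item=-1: not even, total = (-21)-1 = -22
item=0: even, total = (-22)-0 = -22
item=-1: not even, total = (-22)-1 = -23
item=11: not even, total = (-23)-1 = -24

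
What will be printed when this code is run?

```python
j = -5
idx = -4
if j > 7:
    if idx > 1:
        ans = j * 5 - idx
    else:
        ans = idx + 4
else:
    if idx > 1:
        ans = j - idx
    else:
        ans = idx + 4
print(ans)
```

j=-5, idx=-4
j > 7 is False; idx > 1 is False
→ ans = idx + 4 = 0

0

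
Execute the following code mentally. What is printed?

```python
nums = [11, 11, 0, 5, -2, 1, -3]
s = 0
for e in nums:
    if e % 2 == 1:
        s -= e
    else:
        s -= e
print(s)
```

e=11: odd, s = 0-11 = -11
e=11: odd, s = (-11)-11 = -22
e=0: not odd, s = (-22)-0 = -22
e=5: odd, s = (-22)-5 = -27
e=-2: not odd, s = (-27)-(-2) = -25
e=1: odd, s = (-25)-1 = -26
e=-3: odd, s = (-26)-(-3) = -23

-23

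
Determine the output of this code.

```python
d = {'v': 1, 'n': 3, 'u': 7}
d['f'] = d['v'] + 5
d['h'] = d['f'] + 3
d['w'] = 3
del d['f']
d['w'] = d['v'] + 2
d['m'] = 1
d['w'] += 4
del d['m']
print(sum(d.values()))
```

d['f'] = d['v']+5 = 6 → {'v': 1, 'n': 3, 'u': 7, 'f': 6}
d['h'] = d['f']+3 = 9 → {'v': 1, 'n': 3, 'u': 7, 'f': 6, 'h': 9}
d['w'] = 3 → {'v': 1, 'n': 3, 'u': 7, 'f': 6, 'h': 9, 'w': 3}
del 'f' → {'v': 1, 'n': 3, 'u': 7, 'h': 9, 'w': 3}
d['w'] = d['v']+2 = 3 → {'v': 1, 'n': 3, 'u': 7, 'h': 9, 'w': 3}
d['m'] = 1 → {'v': 1, 'n': 3, 'u': 7, 'h': 9, 'w': 3, 'm': 1}
d['w'] = 3+4 = 7 → {'v': 1, 'n': 3, 'u': 7, 'h': 9, 'w': 7, 'm': 1}
del 'm' → {'v': 1, 'n': 3, 'u': 7, 'h': 9, 'w': 7}
sum of values = 27

27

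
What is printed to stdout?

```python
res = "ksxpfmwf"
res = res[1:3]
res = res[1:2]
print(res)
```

x

slice [1:3] → 'sx'
slice [1:2] → 'x'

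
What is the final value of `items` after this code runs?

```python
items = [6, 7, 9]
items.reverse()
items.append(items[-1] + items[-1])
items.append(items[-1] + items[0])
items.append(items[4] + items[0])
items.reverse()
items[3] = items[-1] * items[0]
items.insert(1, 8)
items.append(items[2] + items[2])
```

reverse → [9, 7, 6]
append items[-1]+items[-1] = 6+6 = 12 → [9, 7, 6, 12]
append items[-1]+items[0] = 12+9 = 21 → [9, 7, 6, 12, 21]
append items[4]+items[0] = 21+9 = 30 → [9, 7, 6, 12, 21, 30]
reverse → [30, 21, 12, 6, 7, 9]
items[3] = items[-1]*items[0] = 9*30 = 270 → [30, 21, 12, 270, 7, 9]
insert 8 at 1 → [30, 8, 21, 12, 270, 7, 9]
append items[2]+items[2] = 21+21 = 42 → [30, 8, 21, 12, 270, 7, 9, 42]

[30, 8, 21, 12, 270, 7, 9, 42]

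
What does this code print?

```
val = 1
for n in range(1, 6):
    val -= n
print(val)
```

-14

n=1: val = 1-1 = 0
n=2: val = 0-2 = -2
n=3: val = (-2)-3 = -5
n=4: val = (-5)-4 = -9
n=5: val = (-9)-5 = -14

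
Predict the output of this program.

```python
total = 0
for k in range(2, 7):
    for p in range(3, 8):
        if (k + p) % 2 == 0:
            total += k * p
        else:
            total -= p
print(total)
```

175

k=2,p=3: odd sum, total = 0-3 = -3
k=2,p=4: even sum, total = (-3)+8 = 5
k=2,p=5: odd sum, total = 5-5 = 0
k=2,p=6: even sum, total = 0+12 = 12
k=2,p=7: odd sum, total = 12-7 = 5
k=3,p=3: even sum, total = 5+9 = 14
k=3,p=4: odd sum, total = 14-4 = 10
k=3,p=5: even sum, total = 10+15 = 25
k=3,p=6: odd sum, total = 25-6 = 19
k=3,p=7: even sum, total = 19+21 = 40
k=4,p=3: odd sum, total = 40-3 = 37
k=4,p=4: even sum, total = 37+16 = 53
k=4,p=5: odd sum, total = 53-5 = 48
k=4,p=6: even sum, total = 48+24 = 72
k=4,p=7: odd sum, total = 72-7 = 65
k=5,p=3: even sum, total = 65+15 = 80
k=5,p=4: odd sum, total = 80-4 = 76
k=5,p=5: even sum, total = 76+25 = 101
k=5,p=6: odd sum, total = 101-6 = 95
k=5,p=7: even sum, total = 95+35 = 130
k=6,p=3: odd sum, total = 130-3 = 127
k=6,p=4: even sum, total = 127+24 = 151
k=6,p=5: odd sum, total = 151-5 = 146
k=6,p=6: even sum, total = 146+36 = 182
k=6,p=7: odd sum, total = 182-7 = 175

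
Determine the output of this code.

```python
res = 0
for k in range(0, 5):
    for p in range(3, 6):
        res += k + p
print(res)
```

90

k=0,p=3: res = 0+3 = 3
k=0,p=4: res = 3+4 = 7
k=0,p=5: res = 7+5 = 12
k=1,p=3: res = 12+4 = 16
k=1,p=4: res = 16+5 = 21
k=1,p=5: res = 21+6 = 27
k=2,p=3: res = 27+5 = 32
k=2,p=4: res = 32+6 = 38
k=2,p=5: res = 38+7 = 45
k=3,p=3: res = 45+6 = 51
k=3,p=4: res = 51+7 = 58
k=3,p=5: res = 58+8 = 66
k=4,p=3: res = 66+7 = 73
k=4,p=4: res = 73+8 = 81
k=4,p=5: res = 81+9 = 90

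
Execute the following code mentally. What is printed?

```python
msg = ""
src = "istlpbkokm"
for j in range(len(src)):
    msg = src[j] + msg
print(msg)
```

j=0: prepend 'i' → 'i'
j=1: prepend 's' → 'si'
j=2: prepend 't' → 'tsi'
j=3: prepend 'l' → 'ltsi'
j=4: prepend 'p' → 'pltsi'
j=5: prepend 'b' → 'bpltsi'
j=6: prepend 'k' → 'kbpltsi'
j=7: prepend 'o' → 'okbpltsi'
j=8: prepend 'k' → 'kokbpltsi'
j=9: prepend 'm' → 'mkokbpltsi'

mkokbpltsi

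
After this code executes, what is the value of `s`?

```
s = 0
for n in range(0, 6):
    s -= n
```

n=0: s = 0-0 = 0
n=1: s = 0-1 = -1
n=2: s = (-1)-2 = -3
n=3: s = (-3)-3 = -6
n=4: s = (-6)-4 = -10
n=5: s = (-10)-5 = -15

-15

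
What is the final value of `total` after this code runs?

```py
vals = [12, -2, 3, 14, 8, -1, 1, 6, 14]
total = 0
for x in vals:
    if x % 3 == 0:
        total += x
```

21

x=12: %3==0, total = 0+12 = 12
x=-2: not %3==0
x=3: %3==0, total = 12+3 = 15
x=14: not %3==0
x=8: not %3==0
x=-1: not %3==0
x=1: not %3==0
x=6: %3==0, total = 15+6 = 21
x=14: not %3==0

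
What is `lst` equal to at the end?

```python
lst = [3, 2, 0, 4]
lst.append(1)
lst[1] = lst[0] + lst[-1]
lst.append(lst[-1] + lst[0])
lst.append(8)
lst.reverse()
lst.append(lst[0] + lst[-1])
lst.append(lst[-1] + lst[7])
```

append 1 → [3, 2, 0, 4, 1]
lst[1] = lst[0]+lst[-1] = 3+1 = 4 → [3, 4, 0, 4, 1]
append lst[-1]+lst[0] = 1+3 = 4 → [3, 4, 0, 4, 1, 4]
append 8 → [3, 4, 0, 4, 1, 4, 8]
reverse → [8, 4, 1, 4, 0, 4, 3]
append lst[0]+lst[-1] = 8+3 = 11 → [8, 4, 1, 4, 0, 4, 3, 11]
append lst[-1]+lst[7] = 11+11 = 22 → [8, 4, 1, 4, 0, 4, 3, 11, 22]

[8, 4, 1, 4, 0, 4, 3, 11, 22]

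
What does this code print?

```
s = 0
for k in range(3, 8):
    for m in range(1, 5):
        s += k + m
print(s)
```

k=3,m=1: s = 0+4 = 4
k=3,m=2: s = 4+5 = 9
k=3,m=3: s = 9+6 = 15
k=3,m=4: s = 15+7 = 22
k=4,m=1: s = 22+5 = 27
k=4,m=2: s = 27+6 = 33
k=4,m=3: s = 33+7 = 40
k=4,m=4: s = 40+8 = 48
k=5,m=1: s = 48+6 = 54
k=5,m=2: s = 54+7 = 61
k=5,m=3: s = 61+8 = 69
k=5,m=4: s = 69+9 = 78
k=6,m=1: s = 78+7 = 85
k=6,m=2: s = 85+8 = 93
k=6,m=3: s = 93+9 = 102
k=6,m=4: s = 102+10 = 112
k=7,m=1: s = 112+8 = 120
k=7,m=2: s = 120+9 = 129
k=7,m=3: s = 129+10 = 139
k=7,m=4: s = 139+11 = 150

150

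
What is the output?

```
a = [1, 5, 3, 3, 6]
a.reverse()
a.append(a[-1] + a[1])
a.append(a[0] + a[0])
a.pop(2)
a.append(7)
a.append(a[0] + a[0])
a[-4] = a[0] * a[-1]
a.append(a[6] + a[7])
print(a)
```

[6, 3, 5, 1, 72, 12, 7, 12, 19]

reverse → [6, 3, 3, 5, 1]
append a[-1]+a[1] = 1+3 = 4 → [6, 3, 3, 5, 1, 4]
append a[0]+a[0] = 6+6 = 12 → [6, 3, 3, 5, 1, 4, 12]
pop(2) removes 3 → [6, 3, 5, 1, 4, 12]
append 7 → [6, 3, 5, 1, 4, 12, 7]
append a[0]+a[0] = 6+6 = 12 → [6, 3, 5, 1, 4, 12, 7, 12]
a[-4] = a[0]*a[-1] = 6*12 = 72 → [6, 3, 5, 1, 72, 12, 7, 12]
append a[6]+a[7] = 7+12 = 19 → [6, 3, 5, 1, 72, 12, 7, 12, 19]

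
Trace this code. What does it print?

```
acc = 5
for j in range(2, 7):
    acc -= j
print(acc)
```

j=2: acc = 5-2 = 3
j=3: acc = 3-3 = 0
j=4: acc = 0-4 = -4
j=5: acc = (-4)-5 = -9
j=6: acc = (-9)-6 = -15

-15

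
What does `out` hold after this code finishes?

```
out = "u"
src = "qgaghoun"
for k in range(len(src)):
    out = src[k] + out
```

'nuohgagqu'

k=0: prepend 'q' → 'qu'
k=1: prepend 'g' → 'gqu'
k=2: prepend 'a' → 'agqu'
k=3: prepend 'g' → 'gagqu'
k=4: prepend 'h' → 'hgagqu'
k=5: prepend 'o' → 'ohgagqu'
k=6: prepend 'u' → 'uohgagqu'
k=7: prepend 'n' → 'nuohgagqu'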